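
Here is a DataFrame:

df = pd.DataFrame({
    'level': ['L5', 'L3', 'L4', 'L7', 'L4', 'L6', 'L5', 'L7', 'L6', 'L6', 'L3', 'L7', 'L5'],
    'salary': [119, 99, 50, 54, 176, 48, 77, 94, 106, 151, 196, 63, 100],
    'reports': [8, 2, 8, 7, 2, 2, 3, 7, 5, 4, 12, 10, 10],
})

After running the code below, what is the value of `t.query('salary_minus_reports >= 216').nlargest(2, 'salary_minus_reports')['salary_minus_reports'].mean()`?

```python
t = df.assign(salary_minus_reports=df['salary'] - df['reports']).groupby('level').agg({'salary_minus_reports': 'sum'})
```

add column salary_minus_reports = df['salary'] - df['reports']:
   level  salary  reports  salary_minus_reports
0     L5     119        8                   111
1     L3      99        2                    97
2     L4      50        8                    42
3     L7      54        7                    47
4     L4     176        2                   174
5     L6      48        2                    46
6     L5      77        3                    74
7     L7      94        7                    87
8     L6     106        5                   101
9     L6     151        4                   147
10    L3     196       12                   184
11    L7      63       10                    53
12    L5     100       10                    90
group by level, sum of salary_minus_reports:
       salary_minus_reports
level                      
L3                      281
L4                      216
L5                      275
L6                      294
L7                      187
filter rows where salary_minus_reports >= 216:
       salary_minus_reports
level                      
L3                      281
L4                      216
L5                      275
L6                      294
take 2 rows with largest salary_minus_reports:
       salary_minus_reports
level                      
L6                      294
L3                      281
Finally, mean of column 'salary_minus_reports' = 287.5.

287.5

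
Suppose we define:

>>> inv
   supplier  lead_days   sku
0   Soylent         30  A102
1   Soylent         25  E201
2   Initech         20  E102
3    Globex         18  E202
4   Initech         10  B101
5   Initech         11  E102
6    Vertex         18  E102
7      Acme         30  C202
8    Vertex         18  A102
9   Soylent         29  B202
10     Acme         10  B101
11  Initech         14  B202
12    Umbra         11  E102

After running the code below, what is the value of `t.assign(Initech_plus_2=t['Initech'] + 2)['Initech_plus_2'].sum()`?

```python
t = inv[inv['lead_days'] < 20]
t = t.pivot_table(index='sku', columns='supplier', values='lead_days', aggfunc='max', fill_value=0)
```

filter rows where lead_days < 20:
   supplier  lead_days   sku
3    Globex         18  E202
4   Initech         10  B101
5   Initech         11  E102
6    Vertex         18  E102
8    Vertex         18  A102
10     Acme         10  B101
11  Initech         14  B202
12    Umbra         11  E102
pivot: rows=sku, cols=supplier, max(lead_days):
supplier  Acme  Globex  Initech  Umbra  Vertex
sku                                           
A102         0       0        0      0      18
B101        10       0       10      0       0
B202         0       0       14      0       0
E102         0       0       11     11      18
E202         0      18        0      0       0
add column Initech_plus_2 = t['Initech'] + 2:
supplier  Acme  Globex  Initech  Umbra  Vertex  Initech_plus_2
sku                                                           
A102         0       0        0      0      18               2
B101        10       0       10      0       0              12
B202         0       0       14      0       0              16
E102         0       0       11     11      18              13
E202         0      18        0      0       0               2
So sum() = 45.

45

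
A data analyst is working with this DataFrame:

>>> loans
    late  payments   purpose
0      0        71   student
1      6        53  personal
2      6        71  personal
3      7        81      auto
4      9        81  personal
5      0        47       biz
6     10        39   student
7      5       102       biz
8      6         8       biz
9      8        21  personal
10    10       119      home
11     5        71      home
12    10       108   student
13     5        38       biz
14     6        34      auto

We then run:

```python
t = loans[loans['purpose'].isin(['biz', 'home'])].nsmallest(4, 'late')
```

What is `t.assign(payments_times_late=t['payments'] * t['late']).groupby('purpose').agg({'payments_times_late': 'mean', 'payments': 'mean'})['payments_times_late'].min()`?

233.333333333

filter rows where purpose in ['biz', 'home']:
    late  payments purpose
5      0        47     biz
7      5       102     biz
8      6         8     biz
10    10       119    home
11     5        71    home
13     5        38     biz
take 4 rows with smallest late:
    late  payments purpose
5      0        47     biz
7      5       102     biz
11     5        71    home
13     5        38     biz
add column payments_times_late = t['payments'] * t['late']:
    late  payments purpose  payments_times_late
5      0        47     biz                    0
7      5       102     biz                  510
11     5        71    home                  355
13     5        38     biz                  190
group by purpose: mean(payments_times_late), mean(payments):
         payments_times_late   payments
purpose                                
biz               233.333333  62.333333
home              355.000000  71.000000
Hence 233.333333333.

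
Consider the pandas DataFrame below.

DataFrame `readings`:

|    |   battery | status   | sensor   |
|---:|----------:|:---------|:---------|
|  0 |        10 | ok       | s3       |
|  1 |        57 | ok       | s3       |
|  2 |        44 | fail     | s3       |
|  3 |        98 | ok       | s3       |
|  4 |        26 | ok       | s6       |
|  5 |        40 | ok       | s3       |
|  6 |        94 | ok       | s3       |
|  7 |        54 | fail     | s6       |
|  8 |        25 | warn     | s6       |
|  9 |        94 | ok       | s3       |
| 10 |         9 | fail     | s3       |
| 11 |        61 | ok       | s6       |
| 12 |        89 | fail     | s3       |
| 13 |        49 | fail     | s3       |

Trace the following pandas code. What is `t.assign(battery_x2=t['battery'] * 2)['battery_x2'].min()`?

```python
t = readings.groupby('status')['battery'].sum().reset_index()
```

group by status, sum of battery:
status
fail    245
ok      480
warn     25
Name: battery, dtype: int64
reset_index():
  status  battery
0   fail      245
1     ok      480
2   warn       25
add column battery_x2 = t['battery'] * 2:
  status  battery  battery_x2
0   fail      245         490
1     ok      480         960
2   warn       25          50
min of column 'battery_x2' → 50

50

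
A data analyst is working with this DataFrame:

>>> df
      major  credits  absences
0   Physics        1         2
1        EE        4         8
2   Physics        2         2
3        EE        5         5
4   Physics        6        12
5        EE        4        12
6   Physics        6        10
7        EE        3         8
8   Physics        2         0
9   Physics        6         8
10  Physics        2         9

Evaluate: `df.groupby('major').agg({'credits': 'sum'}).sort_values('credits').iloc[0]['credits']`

16

group by major, sum of credits:
         credits
major           
EE            16
Physics       25
sort by credits:
         credits
major           
EE            16
Physics       25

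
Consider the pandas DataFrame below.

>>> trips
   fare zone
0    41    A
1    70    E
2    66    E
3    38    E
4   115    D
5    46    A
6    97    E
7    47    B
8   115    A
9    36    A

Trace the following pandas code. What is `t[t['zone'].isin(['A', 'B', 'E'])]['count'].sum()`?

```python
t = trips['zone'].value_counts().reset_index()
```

value_counts of zone:
zone
A    4
E    4
D    1
B    1
Name: count, dtype: int64
reset_index():
  zone  count
0    A      4
1    E      4
2    D      1
3    B      1
filter rows where zone in ['A', 'B', 'E']:
  zone  count
0    A      4
1    E      4
3    B      1
The sum of column 'count' is 9.

9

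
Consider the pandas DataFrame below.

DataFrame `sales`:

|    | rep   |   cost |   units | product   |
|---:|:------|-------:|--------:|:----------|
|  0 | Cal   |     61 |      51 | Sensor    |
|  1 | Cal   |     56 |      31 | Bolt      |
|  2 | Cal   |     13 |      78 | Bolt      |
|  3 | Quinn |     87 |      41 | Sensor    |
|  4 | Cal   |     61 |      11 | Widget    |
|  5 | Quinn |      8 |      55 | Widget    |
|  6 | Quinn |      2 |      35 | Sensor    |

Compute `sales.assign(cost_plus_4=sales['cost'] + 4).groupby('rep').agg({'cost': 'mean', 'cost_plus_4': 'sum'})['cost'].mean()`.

40.0416666667

add column cost_plus_4 = sales['cost'] + 4:
     rep  cost  units product  cost_plus_4
0    Cal    61     51  Sensor           65
1    Cal    56     31    Bolt           60
2    Cal    13     78    Bolt           17
3  Quinn    87     41  Sensor           91
4    Cal    61     11  Widget           65
5  Quinn     8     55  Widget           12
6  Quinn     2     35  Sensor            6
group by rep: mean(cost), sum(cost_plus_4):
            cost  cost_plus_4
rep                          
Cal    47.750000          207
Quinn  32.333333          109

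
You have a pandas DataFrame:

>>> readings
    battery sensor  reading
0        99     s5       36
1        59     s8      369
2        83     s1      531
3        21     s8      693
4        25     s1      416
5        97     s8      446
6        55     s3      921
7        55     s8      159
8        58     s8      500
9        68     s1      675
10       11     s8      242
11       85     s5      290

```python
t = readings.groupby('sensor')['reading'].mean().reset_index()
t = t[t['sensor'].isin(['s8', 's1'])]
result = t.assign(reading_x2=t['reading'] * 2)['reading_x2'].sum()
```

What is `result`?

group by sensor, mean of reading:
sensor
s1    540.666667
s3    921.000000
s5    163.000000
s8    401.500000
Name: reading, dtype: float64
reset_index():
  sensor     reading
0     s1  540.666667
1     s3  921.000000
2     s5  163.000000
3     s8  401.500000
filter rows where sensor in ['s8', 's1']:
  sensor     reading
0     s1  540.666667
3     s8  401.500000
add column reading_x2 = t['reading'] * 2:
  sensor     reading   reading_x2
0     s1  540.666667  1081.333333
3     s8  401.500000   803.000000
sum of column 'reading_x2' → 1884.33333333

1884.33333333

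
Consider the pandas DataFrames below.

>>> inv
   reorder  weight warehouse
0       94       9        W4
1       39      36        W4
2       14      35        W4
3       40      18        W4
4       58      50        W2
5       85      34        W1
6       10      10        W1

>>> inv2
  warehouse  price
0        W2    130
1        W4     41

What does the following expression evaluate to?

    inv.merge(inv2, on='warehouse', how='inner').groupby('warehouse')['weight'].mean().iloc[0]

merge on 'warehouse' (how='inner') → 5 rows:
   reorder  weight warehouse  price
0       94       9        W4     41
1       39      36        W4     41
2       14      35        W4     41
3       40      18        W4     41
4       58      50        W2    130
group by warehouse, mean of weight:
warehouse
W2    50.0
W4    24.5
Name: weight, dtype: float64
Then the value at position 0: 50.0

50.0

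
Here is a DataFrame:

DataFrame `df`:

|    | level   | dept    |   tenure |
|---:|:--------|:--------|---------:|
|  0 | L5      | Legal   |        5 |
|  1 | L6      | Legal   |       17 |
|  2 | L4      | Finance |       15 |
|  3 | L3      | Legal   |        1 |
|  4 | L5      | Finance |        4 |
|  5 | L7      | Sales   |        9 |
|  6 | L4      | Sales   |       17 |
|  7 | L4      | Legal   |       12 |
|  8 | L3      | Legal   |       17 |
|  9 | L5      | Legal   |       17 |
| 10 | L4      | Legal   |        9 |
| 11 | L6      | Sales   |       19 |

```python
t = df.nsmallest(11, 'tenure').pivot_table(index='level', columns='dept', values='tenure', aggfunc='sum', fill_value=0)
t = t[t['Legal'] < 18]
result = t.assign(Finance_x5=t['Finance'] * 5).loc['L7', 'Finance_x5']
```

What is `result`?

take 11 rows with smallest tenure:
   level     dept  tenure
3     L3    Legal       1
4     L5  Finance       4
0     L5    Legal       5
5     L7    Sales       9
10    L4    Legal       9
7     L4    Legal      12
2     L4  Finance      15
1     L6    Legal      17
6     L4    Sales      17
8     L3    Legal      17
9     L5    Legal      17
pivot: rows=level, cols=dept, sum(tenure):
dept   Finance  Legal  Sales
level                       
L3           0     18      0
L4          15     21     17
L5           4     22      0
L6           0     17      0
L7           0      0      9
filter rows where Legal < 18:
dept   Finance  Legal  Sales
level                       
L6           0     17      0
L7           0      0      9
add column Finance_x5 = t['Finance'] * 5:
dept   Finance  Legal  Sales  Finance_x5
level                                   
L6           0     17      0           0
L7           0      0      9           0
Reading off the value at row 'L7', column 'Finance_x5', we get 0.

0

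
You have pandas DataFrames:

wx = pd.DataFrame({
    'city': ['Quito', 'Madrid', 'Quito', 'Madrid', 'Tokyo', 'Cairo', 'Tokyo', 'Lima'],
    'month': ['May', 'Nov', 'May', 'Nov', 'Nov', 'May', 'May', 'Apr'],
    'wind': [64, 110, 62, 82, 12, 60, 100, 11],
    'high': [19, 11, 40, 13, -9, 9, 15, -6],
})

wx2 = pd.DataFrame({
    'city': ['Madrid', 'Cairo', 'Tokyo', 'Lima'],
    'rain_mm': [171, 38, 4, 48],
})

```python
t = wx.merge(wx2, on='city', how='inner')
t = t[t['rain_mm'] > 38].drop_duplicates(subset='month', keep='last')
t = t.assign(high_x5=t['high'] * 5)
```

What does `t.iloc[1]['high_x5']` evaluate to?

-30

merge on 'city' (how='inner') → 6 rows:
     city month  wind  high  rain_mm
0  Madrid   Nov   110    11      171
1  Madrid   Nov    82    13      171
2   Tokyo   Nov    12    -9        4
3   Cairo   May    60     9       38
4   Tokyo   May   100    15        4
5    Lima   Apr    11    -6       48
filter rows where rain_mm > 38:
     city month  wind  high  rain_mm
0  Madrid   Nov   110    11      171
1  Madrid   Nov    82    13      171
5    Lima   Apr    11    -6       48
drop duplicate month (keep=last):
     city month  wind  high  rain_mm
1  Madrid   Nov    82    13      171
5    Lima   Apr    11    -6       48
add column high_x5 = t['high'] * 5:
     city month  wind  high  rain_mm  high_x5
1  Madrid   Nov    82    13      171       65
5    Lima   Apr    11    -6       48      -30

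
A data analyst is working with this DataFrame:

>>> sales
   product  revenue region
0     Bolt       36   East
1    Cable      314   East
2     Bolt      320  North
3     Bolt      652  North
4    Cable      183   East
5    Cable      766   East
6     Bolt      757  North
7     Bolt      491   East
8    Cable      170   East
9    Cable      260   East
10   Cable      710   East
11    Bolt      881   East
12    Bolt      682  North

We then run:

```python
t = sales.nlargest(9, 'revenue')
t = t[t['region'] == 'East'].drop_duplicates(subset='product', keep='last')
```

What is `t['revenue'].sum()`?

805

take 9 rows with largest revenue:
   product  revenue region
11    Bolt      881   East
5    Cable      766   East
6     Bolt      757  North
10   Cable      710   East
12    Bolt      682  North
3     Bolt      652  North
7     Bolt      491   East
2     Bolt      320  North
1    Cable      314   East
filter rows where region == 'East':
   product  revenue region
11    Bolt      881   East
5    Cable      766   East
10   Cable      710   East
7     Bolt      491   East
1    Cable      314   East
drop duplicate product (keep=last):
  product  revenue region
7    Bolt      491   East
1   Cable      314   East
So sum() = 805.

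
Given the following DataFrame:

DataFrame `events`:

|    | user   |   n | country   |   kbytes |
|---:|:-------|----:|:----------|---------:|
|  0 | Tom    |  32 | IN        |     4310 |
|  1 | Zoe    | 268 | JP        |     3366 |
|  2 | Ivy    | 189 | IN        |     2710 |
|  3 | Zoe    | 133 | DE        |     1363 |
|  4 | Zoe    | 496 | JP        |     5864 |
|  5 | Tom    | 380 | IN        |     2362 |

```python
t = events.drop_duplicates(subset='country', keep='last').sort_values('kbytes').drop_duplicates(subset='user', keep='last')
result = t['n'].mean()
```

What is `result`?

438.0

drop duplicate country (keep=last):
  user    n country  kbytes
3  Zoe  133      DE    1363
4  Zoe  496      JP    5864
5  Tom  380      IN    2362
sort by kbytes:
  user    n country  kbytes
3  Zoe  133      DE    1363
5  Tom  380      IN    2362
4  Zoe  496      JP    5864
drop duplicate user (keep=last):
  user    n country  kbytes
5  Tom  380      IN    2362
4  Zoe  496      JP    5864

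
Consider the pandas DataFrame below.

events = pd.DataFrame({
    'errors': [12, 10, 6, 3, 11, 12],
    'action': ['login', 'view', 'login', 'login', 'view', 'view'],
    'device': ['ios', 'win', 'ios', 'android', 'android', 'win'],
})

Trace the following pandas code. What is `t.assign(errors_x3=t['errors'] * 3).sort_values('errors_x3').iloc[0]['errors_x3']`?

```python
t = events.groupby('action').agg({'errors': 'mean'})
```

21.0

group by action, mean of errors:
        errors
action        
login      7.0
view      11.0
add column errors_x3 = t['errors'] * 3:
        errors  errors_x3
action                   
login      7.0       21.0
view      11.0       33.0
sort by errors_x3:
        errors  errors_x3
action                   
login      7.0       21.0
view      11.0       33.0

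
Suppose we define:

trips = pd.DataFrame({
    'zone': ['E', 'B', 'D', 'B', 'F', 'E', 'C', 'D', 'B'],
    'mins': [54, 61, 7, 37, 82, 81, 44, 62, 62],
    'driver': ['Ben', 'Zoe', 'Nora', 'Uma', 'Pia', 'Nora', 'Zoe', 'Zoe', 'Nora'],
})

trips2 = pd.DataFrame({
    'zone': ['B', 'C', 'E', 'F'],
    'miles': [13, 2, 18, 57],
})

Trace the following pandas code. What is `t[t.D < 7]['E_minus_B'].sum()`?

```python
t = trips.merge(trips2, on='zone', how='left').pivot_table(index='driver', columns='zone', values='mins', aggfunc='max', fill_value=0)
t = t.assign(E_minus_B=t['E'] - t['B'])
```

merge on 'zone' (how='left') → 9 rows:
  zone  mins driver  miles
0    E    54    Ben   18.0
1    B    61    Zoe   13.0
2    D     7   Nora    NaN
3    B    37    Uma   13.0
4    F    82    Pia   57.0
5    E    81   Nora   18.0
6    C    44    Zoe    2.0
7    D    62    Zoe    NaN
8    B    62   Nora   13.0
pivot: rows=driver, cols=zone, max(mins):
zone     B   C   D   E   F
driver                    
Ben      0   0   0  54   0
Nora    62   0   7  81   0
Pia      0   0   0   0  82
Uma     37   0   0   0   0
Zoe     61  44  62   0   0
add column E_minus_B = t['E'] - t['B']:
zone     B   C   D   E   F  E_minus_B
driver                               
Ben      0   0   0  54   0         54
Nora    62   0   7  81   0         19
Pia      0   0   0   0  82          0
Uma     37   0   0   0   0        -37
Zoe     61  44  62   0   0        -61
filter rows where D < 7:
zone     B  C  D   E   F  E_minus_B
driver                             
Ben      0  0  0  54   0         54
Pia      0  0  0   0  82          0
Uma     37  0  0   0   0        -37
sum of column 'E_minus_B' → 17

17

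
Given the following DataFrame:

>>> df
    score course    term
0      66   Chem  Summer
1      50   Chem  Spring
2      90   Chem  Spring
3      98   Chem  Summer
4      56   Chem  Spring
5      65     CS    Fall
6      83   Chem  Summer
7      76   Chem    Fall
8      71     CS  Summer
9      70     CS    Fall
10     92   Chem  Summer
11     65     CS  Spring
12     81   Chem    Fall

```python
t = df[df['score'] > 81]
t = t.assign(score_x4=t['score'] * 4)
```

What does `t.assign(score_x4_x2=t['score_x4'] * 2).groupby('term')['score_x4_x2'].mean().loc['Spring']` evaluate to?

filter rows where score > 81:
    score course    term
2      90   Chem  Spring
3      98   Chem  Summer
6      83   Chem  Summer
10     92   Chem  Summer
add column score_x4 = t['score'] * 4:
    score course    term  score_x4
2      90   Chem  Spring       360
3      98   Chem  Summer       392
6      83   Chem  Summer       332
10     92   Chem  Summer       368
add column score_x4_x2 = t['score_x4'] * 2:
    score course    term  score_x4  score_x4_x2
2      90   Chem  Spring       360          720
3      98   Chem  Summer       392          784
6      83   Chem  Summer       332          664
10     92   Chem  Summer       368          736
group by term, mean of score_x4_x2:
term
Spring    720.0
Summer    728.0
Name: score_x4_x2, dtype: float64

720.0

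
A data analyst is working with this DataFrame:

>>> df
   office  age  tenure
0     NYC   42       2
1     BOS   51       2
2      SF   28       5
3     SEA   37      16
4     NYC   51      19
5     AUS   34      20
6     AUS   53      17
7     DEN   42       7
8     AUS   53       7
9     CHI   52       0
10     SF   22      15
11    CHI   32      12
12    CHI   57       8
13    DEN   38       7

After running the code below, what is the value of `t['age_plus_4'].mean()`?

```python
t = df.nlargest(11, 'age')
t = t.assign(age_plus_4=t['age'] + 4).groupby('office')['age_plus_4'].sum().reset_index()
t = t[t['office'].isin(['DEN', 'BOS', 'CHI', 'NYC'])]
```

90.25

take 11 rows with largest age:
   office  age  tenure
12    CHI   57       8
6     AUS   53      17
8     AUS   53       7
9     CHI   52       0
1     BOS   51       2
4     NYC   51      19
0     NYC   42       2
7     DEN   42       7
13    DEN   38       7
3     SEA   37      16
5     AUS   34      20
add column age_plus_4 = t['age'] + 4:
   office  age  tenure  age_plus_4
12    CHI   57       8          61
6     AUS   53      17          57
8     AUS   53       7          57
9     CHI   52       0          56
1     BOS   51       2          55
4     NYC   51      19          55
0     NYC   42       2          46
7     DEN   42       7          46
13    DEN   38       7          42
3     SEA   37      16          41
5     AUS   34      20          38
group by office, sum of age_plus_4:
office
AUS    152
BOS     55
CHI    117
DEN     88
NYC    101
SEA     41
Name: age_plus_4, dtype: int64
reset_index():
  office  age_plus_4
0    AUS         152
1    BOS          55
2    CHI         117
3    DEN          88
4    NYC         101
5    SEA          41
filter rows where office in ['DEN', 'BOS', 'CHI', 'NYC']:
  office  age_plus_4
1    BOS          55
2    CHI         117
3    DEN          88
4    NYC         101
The mean of column 'age_plus_4' is 90.25.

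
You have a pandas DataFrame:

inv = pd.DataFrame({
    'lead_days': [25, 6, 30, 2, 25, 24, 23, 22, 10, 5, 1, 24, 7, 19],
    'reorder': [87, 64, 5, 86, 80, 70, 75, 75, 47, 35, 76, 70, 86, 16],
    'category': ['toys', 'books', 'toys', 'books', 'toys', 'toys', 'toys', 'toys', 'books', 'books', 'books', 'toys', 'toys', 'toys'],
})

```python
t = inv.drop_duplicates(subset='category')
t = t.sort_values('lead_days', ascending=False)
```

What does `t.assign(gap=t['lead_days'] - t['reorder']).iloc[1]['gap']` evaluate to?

-58

drop duplicate category (keep=first):
   lead_days  reorder category
0         25       87     toys
1          6       64    books
sort by lead_days descending:
   lead_days  reorder category
0         25       87     toys
1          6       64    books
add column gap = t['lead_days'] - t['reorder']:
   lead_days  reorder category  gap
0         25       87     toys  -62
1          6       64    books  -58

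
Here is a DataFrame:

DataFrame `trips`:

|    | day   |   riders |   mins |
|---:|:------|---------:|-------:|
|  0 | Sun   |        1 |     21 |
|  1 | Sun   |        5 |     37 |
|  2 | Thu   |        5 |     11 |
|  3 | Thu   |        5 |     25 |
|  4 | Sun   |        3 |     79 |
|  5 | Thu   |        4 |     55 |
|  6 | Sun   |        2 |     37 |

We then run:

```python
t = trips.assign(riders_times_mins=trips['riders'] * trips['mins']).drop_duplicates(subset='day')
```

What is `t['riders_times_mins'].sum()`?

add column riders_times_mins = trips['riders'] * trips['mins']:
   day  riders  mins  riders_times_mins
0  Sun       1    21                 21
1  Sun       5    37                185
2  Thu       5    11                 55
3  Thu       5    25                125
4  Sun       3    79                237
5  Thu       4    55                220
6  Sun       2    37                 74
drop duplicate day (keep=first):
   day  riders  mins  riders_times_mins
0  Sun       1    21                 21
2  Thu       5    11                 55
Hence 76.

76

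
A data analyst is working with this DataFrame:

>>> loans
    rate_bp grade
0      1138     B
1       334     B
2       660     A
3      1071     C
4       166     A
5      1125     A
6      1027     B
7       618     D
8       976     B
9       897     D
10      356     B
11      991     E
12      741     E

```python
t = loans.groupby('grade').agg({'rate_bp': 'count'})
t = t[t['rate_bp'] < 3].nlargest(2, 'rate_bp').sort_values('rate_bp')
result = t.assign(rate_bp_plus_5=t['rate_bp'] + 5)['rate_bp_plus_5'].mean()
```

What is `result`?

group by grade, count of rate_bp:
       rate_bp
grade         
A            3
B            5
C            1
D            2
E            2
filter rows where rate_bp < 3:
       rate_bp
grade         
C            1
D            2
E            2
take 2 rows with largest rate_bp:
       rate_bp
grade         
D            2
E            2
sort by rate_bp:
       rate_bp
grade         
D            2
E            2
add column rate_bp_plus_5 = t['rate_bp'] + 5:
       rate_bp  rate_bp_plus_5
grade                         
D            2               7
E            2               7

7.0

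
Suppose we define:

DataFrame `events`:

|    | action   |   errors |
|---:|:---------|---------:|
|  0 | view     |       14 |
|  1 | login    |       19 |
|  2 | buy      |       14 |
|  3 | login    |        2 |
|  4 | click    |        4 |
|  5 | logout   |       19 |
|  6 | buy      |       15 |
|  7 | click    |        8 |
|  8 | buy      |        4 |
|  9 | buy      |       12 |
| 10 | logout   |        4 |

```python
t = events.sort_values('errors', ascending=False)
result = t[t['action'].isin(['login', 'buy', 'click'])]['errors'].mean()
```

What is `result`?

sort by errors descending:
    action  errors
1    login      19
5   logout      19
6      buy      15
0     view      14
2      buy      14
9      buy      12
7    click       8
4    click       4
8      buy       4
10  logout       4
3    login       2
filter rows where action in ['login', 'buy', 'click']:
  action  errors
1  login      19
6    buy      15
2    buy      14
9    buy      12
7  click       8
4  click       4
8    buy       4
3  login       2
Taking the mean of column 'errors' gives 9.75.

9.75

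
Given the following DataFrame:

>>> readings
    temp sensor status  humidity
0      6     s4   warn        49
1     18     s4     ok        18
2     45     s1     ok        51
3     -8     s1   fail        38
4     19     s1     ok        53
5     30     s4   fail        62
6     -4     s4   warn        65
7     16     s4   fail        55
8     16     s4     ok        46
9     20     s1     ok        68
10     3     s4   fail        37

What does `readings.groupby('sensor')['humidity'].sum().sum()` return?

542

group by sensor, sum of humidity:
sensor
s1    210
s4    332
Name: humidity, dtype: int64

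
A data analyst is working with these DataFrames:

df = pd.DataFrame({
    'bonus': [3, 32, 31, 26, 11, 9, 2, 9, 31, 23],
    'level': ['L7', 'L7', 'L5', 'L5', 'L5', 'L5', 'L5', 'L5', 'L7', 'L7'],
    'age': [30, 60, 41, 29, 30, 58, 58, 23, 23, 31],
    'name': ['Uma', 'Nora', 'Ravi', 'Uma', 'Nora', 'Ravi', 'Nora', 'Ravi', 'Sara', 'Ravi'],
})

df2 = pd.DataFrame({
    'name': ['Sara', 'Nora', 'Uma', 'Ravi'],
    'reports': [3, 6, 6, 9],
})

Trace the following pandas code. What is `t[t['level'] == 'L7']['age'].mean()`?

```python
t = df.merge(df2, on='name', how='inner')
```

36.0

merge on 'name' (how='inner') → 10 rows:
   bonus level  age  name  reports
0      3    L7   30   Uma        6
1     32    L7   60  Nora        6
2     31    L5   41  Ravi        9
3     26    L5   29   Uma        6
4     11    L5   30  Nora        6
5      9    L5   58  Ravi        9
6      2    L5   58  Nora        6
7      9    L5   23  Ravi        9
8     31    L7   23  Sara        3
9     23    L7   31  Ravi        9
filter rows where level == 'L7':
   bonus level  age  name  reports
0      3    L7   30   Uma        6
1     32    L7   60  Nora        6
8     31    L7   23  Sara        3
9     23    L7   31  Ravi        9
So mean() = 36.0.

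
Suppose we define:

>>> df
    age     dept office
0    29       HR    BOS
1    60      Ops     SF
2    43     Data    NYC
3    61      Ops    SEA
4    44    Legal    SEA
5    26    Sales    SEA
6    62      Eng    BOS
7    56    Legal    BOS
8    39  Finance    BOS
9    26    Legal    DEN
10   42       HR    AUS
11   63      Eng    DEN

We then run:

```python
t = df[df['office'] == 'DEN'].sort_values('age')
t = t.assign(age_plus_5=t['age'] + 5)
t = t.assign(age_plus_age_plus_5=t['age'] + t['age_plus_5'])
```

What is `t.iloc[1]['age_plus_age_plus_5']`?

131

filter rows where office == 'DEN':
    age   dept office
9    26  Legal    DEN
11   63    Eng    DEN
sort by age:
    age   dept office
9    26  Legal    DEN
11   63    Eng    DEN
add column age_plus_5 = t['age'] + 5:
    age   dept office  age_plus_5
9    26  Legal    DEN          31
11   63    Eng    DEN          68
add column age_plus_age_plus_5 = t['age'] + t['age_plus_5']:
    age   dept office  age_plus_5  age_plus_age_plus_5
9    26  Legal    DEN          31                   57
11   63    Eng    DEN          68                  131
The value at position 1, column 'age_plus_age_plus_5' is 131.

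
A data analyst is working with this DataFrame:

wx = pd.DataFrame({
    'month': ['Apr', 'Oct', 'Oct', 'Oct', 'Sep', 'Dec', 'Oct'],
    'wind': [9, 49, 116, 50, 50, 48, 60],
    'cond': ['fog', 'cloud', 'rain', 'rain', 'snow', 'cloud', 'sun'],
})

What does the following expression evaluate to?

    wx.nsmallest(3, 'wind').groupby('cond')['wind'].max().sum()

58

take 3 rows with smallest wind:
  month  wind   cond
0   Apr     9    fog
5   Dec    48  cloud
1   Oct    49  cloud
group by cond, max of wind:
cond
cloud    49
fog       9
Name: wind, dtype: int64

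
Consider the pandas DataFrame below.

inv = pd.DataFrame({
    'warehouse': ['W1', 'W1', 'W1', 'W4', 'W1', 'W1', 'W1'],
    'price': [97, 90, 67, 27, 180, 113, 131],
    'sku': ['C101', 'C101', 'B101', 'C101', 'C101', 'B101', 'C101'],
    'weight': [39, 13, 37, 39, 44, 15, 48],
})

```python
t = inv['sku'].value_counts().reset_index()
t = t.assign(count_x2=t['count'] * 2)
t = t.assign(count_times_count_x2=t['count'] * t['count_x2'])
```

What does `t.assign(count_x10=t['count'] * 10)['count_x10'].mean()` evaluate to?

value_counts of sku:
sku
C101    5
B101    2
Name: count, dtype: int64
reset_index():
    sku  count
0  C101      5
1  B101      2
add column count_x2 = t['count'] * 2:
    sku  count  count_x2
0  C101      5        10
1  B101      2         4
add column count_times_count_x2 = t['count'] * t['count_x2']:
    sku  count  count_x2  count_times_count_x2
0  C101      5        10                    50
1  B101      2         4                     8
add column count_x10 = t['count'] * 10:
    sku  count  count_x2  count_times_count_x2  count_x10
0  C101      5        10                    50         50
1  B101      2         4                     8         20
mean of column 'count_x10' → 35.0

35.0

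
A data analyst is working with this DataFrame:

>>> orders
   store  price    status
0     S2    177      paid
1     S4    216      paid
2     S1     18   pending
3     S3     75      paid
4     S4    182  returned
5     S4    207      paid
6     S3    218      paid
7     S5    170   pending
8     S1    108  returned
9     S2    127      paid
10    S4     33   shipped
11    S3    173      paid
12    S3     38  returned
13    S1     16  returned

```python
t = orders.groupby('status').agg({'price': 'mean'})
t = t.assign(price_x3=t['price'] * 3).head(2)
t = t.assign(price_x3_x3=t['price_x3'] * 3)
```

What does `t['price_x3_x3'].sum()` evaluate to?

group by status, mean of price:
               price
status              
paid      170.428571
pending    94.000000
returned   86.000000
shipped    33.000000
add column price_x3 = t['price'] * 3:
               price    price_x3
status                          
paid      170.428571  511.285714
pending    94.000000  282.000000
returned   86.000000  258.000000
shipped    33.000000   99.000000
take first 2 rows:
              price    price_x3
status                         
paid     170.428571  511.285714
pending   94.000000  282.000000
add column price_x3_x3 = t['price_x3'] * 3:
              price    price_x3  price_x3_x3
status                                      
paid     170.428571  511.285714  1533.857143
pending   94.000000  282.000000   846.000000
So sum() = 2379.85714286.

2379.85714286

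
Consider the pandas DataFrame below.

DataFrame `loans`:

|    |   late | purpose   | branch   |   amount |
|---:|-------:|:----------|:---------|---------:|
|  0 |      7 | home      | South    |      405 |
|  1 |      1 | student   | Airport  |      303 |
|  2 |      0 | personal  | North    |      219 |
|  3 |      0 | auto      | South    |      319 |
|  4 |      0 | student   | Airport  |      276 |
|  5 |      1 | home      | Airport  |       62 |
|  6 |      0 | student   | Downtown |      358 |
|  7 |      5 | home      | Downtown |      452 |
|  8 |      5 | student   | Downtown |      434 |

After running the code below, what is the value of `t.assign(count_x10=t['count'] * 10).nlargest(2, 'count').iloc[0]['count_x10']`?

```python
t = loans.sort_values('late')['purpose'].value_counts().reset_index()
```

sort by late:
   late   purpose    branch  amount
2     0  personal     North     219
3     0      auto     South     319
4     0   student   Airport     276
6     0   student  Downtown     358
1     1   student   Airport     303
5     1      home   Airport      62
7     5      home  Downtown     452
8     5   student  Downtown     434
0     7      home     South     405
value_counts of purpose:
purpose
student     4
home        3
personal    1
auto        1
Name: count, dtype: int64
reset_index():
    purpose  count
0   student      4
1      home      3
2  personal      1
3      auto      1
add column count_x10 = t['count'] * 10:
    purpose  count  count_x10
0   student      4         40
1      home      3         30
2  personal      1         10
3      auto      1         10
take 2 rows with largest count:
   purpose  count  count_x10
0  student      4         40
1     home      3         30

40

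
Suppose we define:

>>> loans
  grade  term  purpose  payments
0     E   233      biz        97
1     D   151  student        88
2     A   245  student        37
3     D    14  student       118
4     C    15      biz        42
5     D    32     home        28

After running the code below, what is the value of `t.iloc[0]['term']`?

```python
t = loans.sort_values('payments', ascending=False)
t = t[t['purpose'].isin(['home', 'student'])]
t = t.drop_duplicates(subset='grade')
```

sort by payments descending:
  grade  term  purpose  payments
3     D    14  student       118
0     E   233      biz        97
1     D   151  student        88
4     C    15      biz        42
2     A   245  student        37
5     D    32     home        28
filter rows where purpose in ['home', 'student']:
  grade  term  purpose  payments
3     D    14  student       118
1     D   151  student        88
2     A   245  student        37
5     D    32     home        28
drop duplicate grade (keep=first):
  grade  term  purpose  payments
3     D    14  student       118
2     A   245  student        37
The value at position 0, column 'term' is 14.

14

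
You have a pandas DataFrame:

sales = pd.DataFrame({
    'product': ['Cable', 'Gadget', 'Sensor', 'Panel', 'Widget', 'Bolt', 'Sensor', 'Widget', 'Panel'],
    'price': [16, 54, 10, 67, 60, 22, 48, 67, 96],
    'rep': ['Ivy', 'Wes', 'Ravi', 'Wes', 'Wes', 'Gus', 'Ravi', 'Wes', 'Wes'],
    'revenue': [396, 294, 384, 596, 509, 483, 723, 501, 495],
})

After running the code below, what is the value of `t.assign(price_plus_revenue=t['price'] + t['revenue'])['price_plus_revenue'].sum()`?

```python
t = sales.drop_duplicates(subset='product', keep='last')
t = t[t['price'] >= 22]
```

drop duplicate product (keep=last):
  product  price   rep  revenue
0   Cable     16   Ivy      396
1  Gadget     54   Wes      294
5    Bolt     22   Gus      483
6  Sensor     48  Ravi      723
7  Widget     67   Wes      501
8   Panel     96   Wes      495
filter rows where price >= 22:
  product  price   rep  revenue
1  Gadget     54   Wes      294
5    Bolt     22   Gus      483
6  Sensor     48  Ravi      723
7  Widget     67   Wes      501
8   Panel     96   Wes      495
add column price_plus_revenue = t['price'] + t['revenue']:
  product  price   rep  revenue  price_plus_revenue
1  Gadget     54   Wes      294                 348
5    Bolt     22   Gus      483                 505
6  Sensor     48  Ravi      723                 771
7  Widget     67   Wes      501                 568
8   Panel     96   Wes      495                 591
Then the sum of column 'price_plus_revenue': 2783

2783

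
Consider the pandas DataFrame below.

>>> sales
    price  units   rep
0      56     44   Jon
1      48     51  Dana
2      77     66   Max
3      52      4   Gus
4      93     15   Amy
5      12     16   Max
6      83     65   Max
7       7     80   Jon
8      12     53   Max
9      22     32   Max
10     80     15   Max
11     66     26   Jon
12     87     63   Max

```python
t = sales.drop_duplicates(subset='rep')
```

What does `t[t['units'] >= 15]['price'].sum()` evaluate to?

drop duplicate rep (keep=first):
   price  units   rep
0     56     44   Jon
1     48     51  Dana
2     77     66   Max
3     52      4   Gus
4     93     15   Amy
filter rows where units >= 15:
   price  units   rep
0     56     44   Jon
1     48     51  Dana
2     77     66   Max
4     93     15   Amy
Hence 274.

274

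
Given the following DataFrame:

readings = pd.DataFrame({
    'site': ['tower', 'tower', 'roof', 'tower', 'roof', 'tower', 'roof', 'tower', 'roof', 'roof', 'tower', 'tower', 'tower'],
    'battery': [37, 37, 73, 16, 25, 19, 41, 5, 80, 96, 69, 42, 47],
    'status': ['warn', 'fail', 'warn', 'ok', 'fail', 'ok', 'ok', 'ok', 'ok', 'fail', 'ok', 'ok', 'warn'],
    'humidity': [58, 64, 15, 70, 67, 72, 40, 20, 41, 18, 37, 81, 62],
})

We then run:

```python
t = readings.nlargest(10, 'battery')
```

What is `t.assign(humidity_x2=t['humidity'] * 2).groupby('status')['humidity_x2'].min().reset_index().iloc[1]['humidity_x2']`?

take 10 rows with largest battery:
     site  battery status  humidity
9    roof       96   fail        18
8    roof       80     ok        41
2    roof       73   warn        15
10  tower       69     ok        37
12  tower       47   warn        62
11  tower       42     ok        81
6    roof       41     ok        40
0   tower       37   warn        58
1   tower       37   fail        64
4    roof       25   fail        67
add column humidity_x2 = t['humidity'] * 2:
     site  battery status  humidity  humidity_x2
9    roof       96   fail        18           36
8    roof       80     ok        41           82
2    roof       73   warn        15           30
10  tower       69     ok        37           74
12  tower       47   warn        62          124
11  tower       42     ok        81          162
6    roof       41     ok        40           80
0   tower       37   warn        58          116
1   tower       37   fail        64          128
4    roof       25   fail        67          134
group by status, min of humidity_x2:
status
fail    36
ok      74
warn    30
Name: humidity_x2, dtype: int64
reset_index():
  status  humidity_x2
0   fail           36
1     ok           74
2   warn           30

74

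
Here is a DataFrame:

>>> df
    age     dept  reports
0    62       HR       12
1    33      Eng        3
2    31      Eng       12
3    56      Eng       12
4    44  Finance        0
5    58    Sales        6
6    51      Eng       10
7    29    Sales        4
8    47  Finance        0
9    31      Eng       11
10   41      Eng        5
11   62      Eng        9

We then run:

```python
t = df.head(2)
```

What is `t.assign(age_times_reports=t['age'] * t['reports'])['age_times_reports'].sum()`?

take first 2 rows:
   age dept  reports
0   62   HR       12
1   33  Eng        3
add column age_times_reports = t['age'] * t['reports']:
   age dept  reports  age_times_reports
0   62   HR       12                744
1   33  Eng        3                 99
Then the sum of column 'age_times_reports': 843

843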